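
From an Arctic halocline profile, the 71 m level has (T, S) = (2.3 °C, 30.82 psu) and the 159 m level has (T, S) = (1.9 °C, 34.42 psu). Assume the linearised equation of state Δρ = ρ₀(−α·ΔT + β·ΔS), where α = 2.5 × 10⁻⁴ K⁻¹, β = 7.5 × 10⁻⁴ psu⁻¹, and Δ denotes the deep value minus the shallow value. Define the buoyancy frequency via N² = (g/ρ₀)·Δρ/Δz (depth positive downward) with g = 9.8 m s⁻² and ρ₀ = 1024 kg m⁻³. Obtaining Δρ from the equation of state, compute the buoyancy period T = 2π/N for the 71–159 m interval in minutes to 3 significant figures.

ΔT = -0.4 K, ΔS = +3.60 psu (deep − shallow).
Δρ/ρ₀ = −αΔT + βΔS = 1.00 × 10⁻⁴ + 2.70 × 10⁻³ = 2.80 × 10⁻³, so Δρ ≈ 2.867 kg m⁻³.
N² = (g/ρ₀)·Δρ/Δz = g·(Δρ/ρ₀)/Δz = 9.8 × 2.80 × 10⁻³ / 88 = 3.1182 × 10⁻⁴ s⁻².
N = √(3.1182 × 10⁻⁴) = 0.017658 rad s⁻¹ → T = 2π/N = 355.83 s = 5.9305 min ≈ 5.93 min.

5.93 min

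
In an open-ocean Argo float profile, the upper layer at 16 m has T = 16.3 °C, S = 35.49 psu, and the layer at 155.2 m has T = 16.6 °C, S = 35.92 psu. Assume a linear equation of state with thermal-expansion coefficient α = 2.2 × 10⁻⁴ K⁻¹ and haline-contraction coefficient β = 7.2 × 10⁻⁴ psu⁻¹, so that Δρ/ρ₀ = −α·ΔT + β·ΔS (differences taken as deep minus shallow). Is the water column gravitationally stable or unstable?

stable

ΔT = 16.6 − 16.3 = +0.3 K and ΔS = 35.92 − 35.49 = +0.43 psu (deep − shallow).
−αΔT = -6.60 × 10⁻⁵; βΔS = 3.096 × 10⁻⁴; sum Δρ/ρ₀ = 2.436 × 10⁻⁴.
Δρ/ρ₀ > 0, so Δρ > 0: deeper water is denser → statically stable.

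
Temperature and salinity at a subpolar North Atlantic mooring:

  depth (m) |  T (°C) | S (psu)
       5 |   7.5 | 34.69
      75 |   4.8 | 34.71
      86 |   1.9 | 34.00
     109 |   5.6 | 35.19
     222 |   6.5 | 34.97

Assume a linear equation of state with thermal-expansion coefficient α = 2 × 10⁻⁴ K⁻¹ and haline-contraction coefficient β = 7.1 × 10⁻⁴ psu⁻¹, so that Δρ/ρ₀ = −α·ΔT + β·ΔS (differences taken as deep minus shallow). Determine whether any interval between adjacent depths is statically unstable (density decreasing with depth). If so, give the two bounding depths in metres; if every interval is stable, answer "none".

109–222 m

Evaluate Δρ/ρ₀ = −αΔT + βΔS across each adjacent pair:
  5–75 m: −αΔT+βΔS = −(2 × 10⁻⁴)(-2.7)+(7.1 × 10⁻⁴)(+0.02) = 5.5 × 10⁻⁴ → stable
  75–86 m: −αΔT+βΔS = −(2 × 10⁻⁴)(-2.9)+(7.1 × 10⁻⁴)(-0.71) = 7.6 × 10⁻⁵ → stable
  86–109 m: −αΔT+βΔS = −(2 × 10⁻⁴)(+3.7)+(7.1 × 10⁻⁴)(+1.19) = 1.0 × 10⁻⁴ → stable
  109–222 m: −αΔT+βΔS = −(2 × 10⁻⁴)(+0.9)+(7.1 × 10⁻⁴)(-0.22) = -3.4 × 10⁻⁴ → UNSTABLE
The 109–222 m interval has Δρ < 0: lighter water underlies denser water.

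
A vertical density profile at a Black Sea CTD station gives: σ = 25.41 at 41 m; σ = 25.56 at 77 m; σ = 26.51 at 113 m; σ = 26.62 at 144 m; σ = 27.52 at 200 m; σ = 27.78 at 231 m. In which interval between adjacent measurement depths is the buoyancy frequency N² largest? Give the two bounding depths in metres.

Compute the density gradient over each adjacent pair:
  41–77 m: Δρ/Δz = 0.15/36 = 4.2 × 10⁻³ kg m⁻⁴
  77–113 m: Δρ/Δz = 0.95/36 = 0.026 kg m⁻⁴
  113–144 m: Δρ/Δz = 0.11/31 = 3.5 × 10⁻³ kg m⁻⁴
  144–200 m: Δρ/Δz = 0.90/56 = 0.016 kg m⁻⁴
  200–231 m: Δρ/Δz = 0.26/31 = 8.4 × 10⁻³ kg m⁻⁴
The largest gradient is in the 77–113 m interval — the pycnocline.

77–113 m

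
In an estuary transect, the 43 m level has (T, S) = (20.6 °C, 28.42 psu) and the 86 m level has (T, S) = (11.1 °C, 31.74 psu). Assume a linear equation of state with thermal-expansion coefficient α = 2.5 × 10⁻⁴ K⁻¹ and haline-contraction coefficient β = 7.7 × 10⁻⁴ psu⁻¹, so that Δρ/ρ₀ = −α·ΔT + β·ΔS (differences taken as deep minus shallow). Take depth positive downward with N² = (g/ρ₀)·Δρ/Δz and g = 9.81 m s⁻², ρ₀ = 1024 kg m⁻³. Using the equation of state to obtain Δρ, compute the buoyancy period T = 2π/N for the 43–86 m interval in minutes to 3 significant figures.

ΔT = -9.5 K, ΔS = +3.32 psu (deep − shallow).
Δρ/ρ₀ = −αΔT + βΔS = 2.375 × 10⁻³ + 2.5564 × 10⁻³ = 4.9314 × 10⁻³, so Δρ ≈ 5.050 kg m⁻³.
N² = (g/ρ₀)·Δρ/Δz = g·(Δρ/ρ₀)/Δz = 9.81 × 4.9314 × 10⁻³ / 43 = 1.1250 × 10⁻³ s⁻².
N = √(1.1250 × 10⁻³) = 0.033541 rad s⁻¹ → T = 2π/N = 187.33 s = 3.1222 min ≈ 3.12 min.

3.12 min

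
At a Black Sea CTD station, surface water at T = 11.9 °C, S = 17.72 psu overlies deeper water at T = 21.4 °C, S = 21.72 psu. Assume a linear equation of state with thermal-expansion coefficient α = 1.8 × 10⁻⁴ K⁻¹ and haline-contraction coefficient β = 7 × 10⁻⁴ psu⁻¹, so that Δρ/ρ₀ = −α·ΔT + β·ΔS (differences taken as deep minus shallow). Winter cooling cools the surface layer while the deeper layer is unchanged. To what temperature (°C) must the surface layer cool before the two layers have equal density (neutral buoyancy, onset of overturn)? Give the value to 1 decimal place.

5.8 °C

Neutral buoyancy requires Δρ = 0, i.e. −α(T_deep − T_surf′) + β(S_deep − S_surf) = 0.
T_surf′ = T_deep − (β/α)·ΔS = 21.4 − (7 × 10⁻⁴/1.8 × 10⁻⁴)·(+4.00) = 5.844 °C.
Cooling required: 11.9 − (5.844) = 6.056 °C.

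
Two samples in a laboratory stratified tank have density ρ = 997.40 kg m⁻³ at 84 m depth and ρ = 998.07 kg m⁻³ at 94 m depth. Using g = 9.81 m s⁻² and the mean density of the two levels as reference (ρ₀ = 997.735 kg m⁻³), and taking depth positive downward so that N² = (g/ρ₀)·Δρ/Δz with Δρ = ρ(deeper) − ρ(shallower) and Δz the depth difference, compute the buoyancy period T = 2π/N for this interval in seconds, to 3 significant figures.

245 s

Δρ = 998.07 − 997.40 = 0.67 kg m⁻³ over Δz = 94 − 84 = 10 m.
N² = (9.81/997.735) × (0.67/10) = 6.5876 × 10⁻⁴ s⁻².
N = √(6.5876 × 10⁻⁴) = 0.025666 rad s⁻¹, so T = 2π/N = 244.81 s ≈ 245 s.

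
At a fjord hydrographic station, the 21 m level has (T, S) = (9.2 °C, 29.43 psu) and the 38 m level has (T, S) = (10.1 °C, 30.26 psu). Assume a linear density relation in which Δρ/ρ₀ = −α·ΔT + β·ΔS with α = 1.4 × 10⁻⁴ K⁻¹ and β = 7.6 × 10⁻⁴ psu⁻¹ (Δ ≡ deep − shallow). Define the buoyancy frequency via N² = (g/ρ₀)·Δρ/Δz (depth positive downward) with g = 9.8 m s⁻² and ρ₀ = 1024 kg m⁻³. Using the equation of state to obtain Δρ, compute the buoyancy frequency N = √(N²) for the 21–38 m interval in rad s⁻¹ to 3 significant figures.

0.0171 rad s⁻¹

ΔT = +0.9 K, ΔS = +0.83 psu (deep − shallow).
Δρ/ρ₀ = −αΔT + βΔS = -1.26 × 10⁻⁴ + 6.308 × 10⁻⁴ = 5.048 × 10⁻⁴, so Δρ ≈ 0.5169 kg m⁻³.
N² = (g/ρ₀)·Δρ/Δz = g·(Δρ/ρ₀)/Δz = 9.8 × 5.048 × 10⁻⁴ / 17 = 2.9100 × 10⁻⁴ s⁻².
N = √(2.9100 × 10⁻⁴) = 0.017059 rad s⁻¹ ≈ 0.0171 rad s⁻¹.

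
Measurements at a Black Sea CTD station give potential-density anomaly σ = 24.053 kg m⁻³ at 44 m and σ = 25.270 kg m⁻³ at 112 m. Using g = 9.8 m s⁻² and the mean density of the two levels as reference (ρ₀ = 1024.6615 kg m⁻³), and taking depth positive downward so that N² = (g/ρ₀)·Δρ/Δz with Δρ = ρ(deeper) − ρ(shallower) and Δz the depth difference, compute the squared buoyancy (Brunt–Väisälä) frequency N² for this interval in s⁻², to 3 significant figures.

1.71 × 10⁻⁴ s⁻²

Δρ = 1025.270 − 1024.053 = 1.217 kg m⁻³ over Δz = 112 − 44 = 68 m.
N² = (9.8/1024.6615) × (1.217/68) = 1.7117 × 10⁻⁴ s⁻² ≈ 1.71 × 10⁻⁴ s⁻².
N² > 0, so the interval is statically stable.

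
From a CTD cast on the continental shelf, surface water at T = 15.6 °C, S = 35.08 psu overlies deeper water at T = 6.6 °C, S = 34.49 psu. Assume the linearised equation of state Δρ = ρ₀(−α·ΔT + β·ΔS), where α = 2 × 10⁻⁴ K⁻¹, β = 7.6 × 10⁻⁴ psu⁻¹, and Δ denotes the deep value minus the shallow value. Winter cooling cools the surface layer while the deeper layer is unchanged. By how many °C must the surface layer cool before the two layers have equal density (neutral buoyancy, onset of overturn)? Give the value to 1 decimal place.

Neutral buoyancy requires Δρ = 0, i.e. −α(T_deep − T_surf′) + β(S_deep − S_surf) = 0.
T_surf′ = T_deep − (β/α)·ΔS = 6.6 − (7.6 × 10⁻⁴/2 × 10⁻⁴)·(-0.59) = 8.842 °C.
Cooling required: 15.6 − (8.842) = 6.758 °C.

6.8 °C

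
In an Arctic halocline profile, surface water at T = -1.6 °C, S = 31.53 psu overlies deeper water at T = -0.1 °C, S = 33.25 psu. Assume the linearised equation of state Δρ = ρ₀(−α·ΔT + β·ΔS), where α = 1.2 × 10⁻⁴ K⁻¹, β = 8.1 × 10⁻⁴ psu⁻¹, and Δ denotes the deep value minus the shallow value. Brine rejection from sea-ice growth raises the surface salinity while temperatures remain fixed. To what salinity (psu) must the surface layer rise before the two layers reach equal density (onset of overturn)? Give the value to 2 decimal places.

33.03 psu

Neutral buoyancy requires −α(T_deep − T_surf) + β(S_deep − S_surf′) = 0.
S_surf′ = S_deep − (α/β)·ΔT = 33.25 − (1.2 × 10⁻⁴/8.1 × 10⁻⁴)·(+1.5) = 33.0278 psu.
Increase required: 33.0278 − 31.53 = 1.4978 psu.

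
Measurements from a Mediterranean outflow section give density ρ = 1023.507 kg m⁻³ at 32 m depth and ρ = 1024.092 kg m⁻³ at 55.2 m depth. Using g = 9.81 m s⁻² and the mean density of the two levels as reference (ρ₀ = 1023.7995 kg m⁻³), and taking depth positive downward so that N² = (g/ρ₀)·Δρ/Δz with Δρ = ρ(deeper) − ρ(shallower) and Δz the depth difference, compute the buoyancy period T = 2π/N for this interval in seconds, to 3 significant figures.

Δρ = 1024.092 − 1023.507 = 0.585 kg m⁻³ over Δz = 55.2 − 32 = 23.2 m.
N² = (9.81/1023.7995) × (0.585/23.2) = 2.4161 × 10⁻⁴ s⁻².
N = √(2.4161 × 10⁻⁴) = 0.015544 rad s⁻¹, so T = 2π/N = 404.22 s ≈ 404 s.

404 s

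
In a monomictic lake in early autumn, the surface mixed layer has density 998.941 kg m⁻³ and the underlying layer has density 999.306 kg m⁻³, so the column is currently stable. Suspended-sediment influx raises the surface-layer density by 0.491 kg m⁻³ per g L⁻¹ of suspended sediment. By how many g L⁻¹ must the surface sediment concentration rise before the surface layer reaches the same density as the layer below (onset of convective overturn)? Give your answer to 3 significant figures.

Density deficit of the surface layer: 999.306 − 998.941 = 0.365 kg m⁻³.
Required change = 0.365 / 0.491 = 0.743 g L⁻¹.

0.743 g L⁻¹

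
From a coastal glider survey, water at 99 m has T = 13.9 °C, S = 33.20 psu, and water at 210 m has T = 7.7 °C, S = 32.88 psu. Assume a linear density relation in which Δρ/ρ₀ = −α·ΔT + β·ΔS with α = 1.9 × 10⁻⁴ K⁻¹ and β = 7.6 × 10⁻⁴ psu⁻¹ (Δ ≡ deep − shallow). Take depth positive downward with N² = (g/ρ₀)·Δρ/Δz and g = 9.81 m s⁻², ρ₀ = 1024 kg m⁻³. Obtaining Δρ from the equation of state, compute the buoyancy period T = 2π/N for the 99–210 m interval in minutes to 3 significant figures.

ΔT = -6.2 K, ΔS = -0.32 psu (deep − shallow).
Δρ/ρ₀ = −αΔT + βΔS = 1.178 × 10⁻³ − 2.432 × 10⁻⁴ = 9.348 × 10⁻⁴, so Δρ ≈ 0.9572 kg m⁻³.
N² = (g/ρ₀)·Δρ/Δz = g·(Δρ/ρ₀)/Δz = 9.81 × 9.348 × 10⁻⁴ / 111 = 8.2616 × 10⁻⁵ s⁻².
N = √(8.2616 × 10⁻⁵) = 9.0893 × 10⁻³ rad s⁻¹ → T = 2π/N = 691.27 s = 11.521 min ≈ 11.5 min.

11.5 min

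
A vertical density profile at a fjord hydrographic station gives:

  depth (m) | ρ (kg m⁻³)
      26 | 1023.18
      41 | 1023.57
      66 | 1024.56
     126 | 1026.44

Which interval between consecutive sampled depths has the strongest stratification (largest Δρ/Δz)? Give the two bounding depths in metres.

Compute the density gradient over each adjacent pair:
  26–41 m: Δρ/Δz = 0.39/15 = 0.026 kg m⁻⁴
  41–66 m: Δρ/Δz = 0.99/25 = 0.040 kg m⁻⁴
  66–126 m: Δρ/Δz = 1.88/60 = 0.031 kg m⁻⁴
The largest gradient is in the 41–66 m interval — the pycnocline.

41–66 m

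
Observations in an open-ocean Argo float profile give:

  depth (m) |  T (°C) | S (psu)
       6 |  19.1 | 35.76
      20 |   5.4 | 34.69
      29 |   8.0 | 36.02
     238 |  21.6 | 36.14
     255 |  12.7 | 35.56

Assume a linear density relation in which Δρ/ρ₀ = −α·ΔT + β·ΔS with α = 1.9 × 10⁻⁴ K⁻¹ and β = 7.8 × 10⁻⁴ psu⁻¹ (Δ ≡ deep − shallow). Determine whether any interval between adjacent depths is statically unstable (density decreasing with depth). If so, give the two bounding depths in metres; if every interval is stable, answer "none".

29–238 m

Evaluate Δρ/ρ₀ = −αΔT + βΔS across each adjacent pair:
  6–20 m: −αΔT+βΔS = −(1.9 × 10⁻⁴)(-13.7)+(7.8 × 10⁻⁴)(-1.07) = 1.8 × 10⁻³ → stable
  20–29 m: −αΔT+βΔS = −(1.9 × 10⁻⁴)(+2.6)+(7.8 × 10⁻⁴)(+1.33) = 5.4 × 10⁻⁴ → stable
  29–238 m: −αΔT+βΔS = −(1.9 × 10⁻⁴)(+13.6)+(7.8 × 10⁻⁴)(+0.12) = -2.5 × 10⁻³ → UNSTABLE
  238–255 m: −αΔT+βΔS = −(1.9 × 10⁻⁴)(-8.9)+(7.8 × 10⁻⁴)(-0.58) = 1.2 × 10⁻³ → stable
The 29–238 m interval has Δρ < 0: lighter water underlies denser water.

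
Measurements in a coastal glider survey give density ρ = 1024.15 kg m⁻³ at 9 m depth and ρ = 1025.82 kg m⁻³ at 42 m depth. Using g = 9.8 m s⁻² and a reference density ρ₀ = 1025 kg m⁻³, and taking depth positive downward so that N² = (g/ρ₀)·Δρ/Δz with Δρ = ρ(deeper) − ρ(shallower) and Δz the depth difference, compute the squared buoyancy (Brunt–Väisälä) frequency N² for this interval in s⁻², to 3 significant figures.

4.84 × 10⁻⁴ s⁻²

Δρ = 1025.82 − 1024.15 = 1.67 kg m⁻³ over Δz = 42 − 9 = 33 m.
N² = (9.8/1025) × (1.67/33) = 4.8384 × 10⁻⁴ s⁻² ≈ 4.84 × 10⁻⁴ s⁻².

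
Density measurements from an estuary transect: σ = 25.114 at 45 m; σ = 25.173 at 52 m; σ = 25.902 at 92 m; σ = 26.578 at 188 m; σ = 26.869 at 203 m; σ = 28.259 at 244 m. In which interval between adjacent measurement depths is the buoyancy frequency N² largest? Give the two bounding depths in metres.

Compute the density gradient over each adjacent pair:
  45–52 m: Δρ/Δz = 0.059/7 = 8.4 × 10⁻³ kg m⁻⁴
  52–92 m: Δρ/Δz = 0.729/40 = 0.018 kg m⁻⁴
  92–188 m: Δρ/Δz = 0.676/96 = 7.0 × 10⁻³ kg m⁻⁴
  188–203 m: Δρ/Δz = 0.291/15 = 0.019 kg m⁻⁴
  203–244 m: Δρ/Δz = 1.390/41 = 0.034 kg m⁻⁴
The largest gradient is in the 203–244 m interval — the pycnocline.

203–244 m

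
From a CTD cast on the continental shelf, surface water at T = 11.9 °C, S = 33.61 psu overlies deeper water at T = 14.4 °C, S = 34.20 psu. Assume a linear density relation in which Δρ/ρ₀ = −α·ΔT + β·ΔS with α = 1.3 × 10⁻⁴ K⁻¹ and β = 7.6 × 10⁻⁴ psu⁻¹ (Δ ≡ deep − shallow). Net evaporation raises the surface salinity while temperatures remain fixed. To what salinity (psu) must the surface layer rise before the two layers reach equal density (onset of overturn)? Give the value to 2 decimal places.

33.77 psu

Neutral buoyancy requires −α(T_deep − T_surf) + β(S_deep − S_surf′) = 0.
S_surf′ = S_deep − (α/β)·ΔT = 34.20 − (1.3 × 10⁻⁴/7.6 × 10⁻⁴)·(+2.5) = 33.7724 psu.
Increase required: 33.7724 − 33.61 = 0.1624 psu.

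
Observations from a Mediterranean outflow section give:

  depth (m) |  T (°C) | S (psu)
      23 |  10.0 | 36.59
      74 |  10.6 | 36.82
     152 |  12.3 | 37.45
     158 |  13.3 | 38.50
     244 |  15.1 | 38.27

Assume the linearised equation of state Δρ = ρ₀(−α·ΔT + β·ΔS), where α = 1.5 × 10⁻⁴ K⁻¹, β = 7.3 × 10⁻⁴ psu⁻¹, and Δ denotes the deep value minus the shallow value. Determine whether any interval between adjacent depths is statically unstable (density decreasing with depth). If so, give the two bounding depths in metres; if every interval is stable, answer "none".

Evaluate Δρ/ρ₀ = −αΔT + βΔS across each adjacent pair:
  23–74 m: −αΔT+βΔS = −(1.5 × 10⁻⁴)(+0.6)+(7.3 × 10⁻⁴)(+0.23) = 7.8 × 10⁻⁵ → stable
  74–152 m: −αΔT+βΔS = −(1.5 × 10⁻⁴)(+1.7)+(7.3 × 10⁻⁴)(+0.63) = 2.0 × 10⁻⁴ → stable
  152–158 m: −αΔT+βΔS = −(1.5 × 10⁻⁴)(+1.0)+(7.3 × 10⁻⁴)(+1.05) = 6.2 × 10⁻⁴ → stable
  158–244 m: −αΔT+βΔS = −(1.5 × 10⁻⁴)(+1.8)+(7.3 × 10⁻⁴)(-0.23) = -4.4 × 10⁻⁴ → UNSTABLE
The 158–244 m interval has Δρ < 0: lighter water underlies denser water.

158–244 m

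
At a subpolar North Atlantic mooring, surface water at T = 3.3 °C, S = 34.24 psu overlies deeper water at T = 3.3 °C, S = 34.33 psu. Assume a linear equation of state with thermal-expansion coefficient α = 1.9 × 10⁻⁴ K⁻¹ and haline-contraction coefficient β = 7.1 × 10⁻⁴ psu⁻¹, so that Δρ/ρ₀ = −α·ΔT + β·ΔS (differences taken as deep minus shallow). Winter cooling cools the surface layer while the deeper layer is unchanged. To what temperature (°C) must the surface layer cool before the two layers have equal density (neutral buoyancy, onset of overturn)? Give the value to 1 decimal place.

3.0 °C

Neutral buoyancy requires Δρ = 0, i.e. −α(T_deep − T_surf′) + β(S_deep − S_surf) = 0.
T_surf′ = T_deep − (β/α)·ΔS = 3.3 − (7.1 × 10⁻⁴/1.9 × 10⁻⁴)·(+0.09) = 2.964 °C.
Cooling required: 3.3 − (2.964) = 0.336 °C.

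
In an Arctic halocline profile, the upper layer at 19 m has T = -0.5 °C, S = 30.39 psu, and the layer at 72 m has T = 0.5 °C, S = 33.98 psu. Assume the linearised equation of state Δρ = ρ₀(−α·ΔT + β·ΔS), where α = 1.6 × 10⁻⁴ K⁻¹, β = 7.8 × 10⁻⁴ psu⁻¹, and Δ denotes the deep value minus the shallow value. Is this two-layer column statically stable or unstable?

ΔT = 0.5 − -0.5 = +1.0 K and ΔS = 33.98 − 30.39 = +3.59 psu (deep − shallow).
−αΔT = -1.60 × 10⁻⁴; βΔS = 2.8002 × 10⁻³; sum Δρ/ρ₀ = 2.6402 × 10⁻³.
Δρ/ρ₀ > 0, so Δρ > 0: deeper water is denser → statically stable.

stable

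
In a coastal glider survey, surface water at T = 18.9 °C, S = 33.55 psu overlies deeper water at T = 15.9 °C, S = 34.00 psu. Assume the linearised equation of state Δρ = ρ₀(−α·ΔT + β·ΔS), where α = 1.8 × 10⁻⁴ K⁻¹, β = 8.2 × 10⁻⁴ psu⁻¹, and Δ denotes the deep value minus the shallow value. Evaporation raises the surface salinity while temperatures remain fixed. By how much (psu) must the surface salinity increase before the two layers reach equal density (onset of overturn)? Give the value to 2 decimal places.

1.11 psu

Neutral buoyancy requires −α(T_deep − T_surf) + β(S_deep − S_surf′) = 0.
S_surf′ = S_deep − (α/β)·ΔT = 34.00 − (1.8 × 10⁻⁴/8.2 × 10⁻⁴)·(-3.0) = 34.6585 psu.
Increase required: 34.6585 − 33.55 = 1.1085 psu.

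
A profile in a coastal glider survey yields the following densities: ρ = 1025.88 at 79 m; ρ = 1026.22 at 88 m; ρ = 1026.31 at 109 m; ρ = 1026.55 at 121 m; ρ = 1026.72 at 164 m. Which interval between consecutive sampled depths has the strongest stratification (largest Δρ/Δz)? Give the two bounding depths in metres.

Compute the density gradient over each adjacent pair:
  79–88 m: Δρ/Δz = 0.34/9 = 0.038 kg m⁻⁴
  88–109 m: Δρ/Δz = 0.09/21 = 4.3 × 10⁻³ kg m⁻⁴
  109–121 m: Δρ/Δz = 0.24/12 = 0.020 kg m⁻⁴
  121–164 m: Δρ/Δz = 0.17/43 = 4.0 × 10⁻³ kg m⁻⁴
The largest gradient is in the 79–88 m interval — the pycnocline.

79–88 m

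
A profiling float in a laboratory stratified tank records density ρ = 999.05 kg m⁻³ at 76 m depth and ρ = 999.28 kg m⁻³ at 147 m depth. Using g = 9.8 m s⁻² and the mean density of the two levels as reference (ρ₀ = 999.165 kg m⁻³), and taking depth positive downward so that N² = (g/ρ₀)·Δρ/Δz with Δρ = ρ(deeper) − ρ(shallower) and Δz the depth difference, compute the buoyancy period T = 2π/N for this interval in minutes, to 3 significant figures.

Δρ = 999.28 − 999.05 = 0.23 kg m⁻³ over Δz = 147 − 76 = 71 m.
N² = (9.8/999.165) × (0.23/71) = 3.1773 × 10⁻⁵ s⁻².
N = √(3.1773 × 10⁻⁵) = 5.6368 × 10⁻³ rad s⁻¹, so T = 2π/N = 1.1147 × 10³ s = 18.578 min ≈ 18.6 min.

18.6 min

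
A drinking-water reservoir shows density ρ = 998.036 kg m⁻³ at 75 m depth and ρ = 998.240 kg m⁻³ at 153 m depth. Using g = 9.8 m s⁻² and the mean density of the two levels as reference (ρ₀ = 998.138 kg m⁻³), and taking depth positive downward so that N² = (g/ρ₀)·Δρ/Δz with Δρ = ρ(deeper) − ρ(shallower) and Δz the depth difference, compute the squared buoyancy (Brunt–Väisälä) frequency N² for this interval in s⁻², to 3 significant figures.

2.57 × 10⁻⁵ s⁻²

Δρ = 998.240 − 998.036 = 0.204 kg m⁻³ over Δz = 153 − 75 = 78 m.
N² = (9.8/998.138) × (0.204/78) = 2.5679 × 10⁻⁵ s⁻² ≈ 2.57 × 10⁻⁵ s⁻².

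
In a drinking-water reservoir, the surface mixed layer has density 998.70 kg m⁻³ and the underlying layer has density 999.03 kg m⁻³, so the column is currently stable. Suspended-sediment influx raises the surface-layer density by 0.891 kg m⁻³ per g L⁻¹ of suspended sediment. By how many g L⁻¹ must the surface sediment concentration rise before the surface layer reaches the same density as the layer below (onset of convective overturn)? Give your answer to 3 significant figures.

Density deficit of the surface layer: 999.03 − 998.70 = 0.33 kg m⁻³.
Required change = 0.33 / 0.891 = 0.370 g L⁻¹.

0.370 g L⁻¹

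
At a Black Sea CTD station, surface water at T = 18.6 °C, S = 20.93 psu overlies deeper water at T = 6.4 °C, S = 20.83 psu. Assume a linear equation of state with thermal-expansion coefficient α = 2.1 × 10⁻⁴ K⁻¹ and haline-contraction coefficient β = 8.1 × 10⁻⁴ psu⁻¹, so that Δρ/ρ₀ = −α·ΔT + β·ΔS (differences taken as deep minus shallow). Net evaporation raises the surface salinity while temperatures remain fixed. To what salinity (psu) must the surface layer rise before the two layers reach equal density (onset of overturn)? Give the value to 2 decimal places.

Neutral buoyancy requires −α(T_deep − T_surf) + β(S_deep − S_surf′) = 0.
S_surf′ = S_deep − (α/β)·ΔT = 20.83 − (2.1 × 10⁻⁴/8.1 × 10⁻⁴)·(-12.2) = 23.9930 psu.
Increase required: 23.9930 − 20.93 = 3.0630 psu.

23.99 psu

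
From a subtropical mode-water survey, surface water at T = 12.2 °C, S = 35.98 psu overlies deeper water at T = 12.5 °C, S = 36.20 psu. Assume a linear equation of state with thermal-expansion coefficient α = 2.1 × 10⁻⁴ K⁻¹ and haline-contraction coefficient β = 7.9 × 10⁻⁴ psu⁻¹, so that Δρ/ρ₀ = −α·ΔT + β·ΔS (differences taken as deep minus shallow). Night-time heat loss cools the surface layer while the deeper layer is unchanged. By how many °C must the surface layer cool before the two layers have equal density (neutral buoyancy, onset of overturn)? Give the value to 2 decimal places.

0.53 °C

Neutral buoyancy requires Δρ = 0, i.e. −α(T_deep − T_surf′) + β(S_deep − S_surf) = 0.
T_surf′ = T_deep − (β/α)·ΔS = 12.5 − (7.9 × 10⁻⁴/2.1 × 10⁻⁴)·(+0.22) = 11.6724 °C.
Cooling required: 12.2 − (11.6724) = 0.5276 °C.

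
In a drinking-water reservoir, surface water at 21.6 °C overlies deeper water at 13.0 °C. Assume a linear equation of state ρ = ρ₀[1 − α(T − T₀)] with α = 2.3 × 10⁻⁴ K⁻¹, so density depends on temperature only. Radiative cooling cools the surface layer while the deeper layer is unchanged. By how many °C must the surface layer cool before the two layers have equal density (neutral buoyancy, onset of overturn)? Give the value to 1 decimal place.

8.6 °C

With temperature the only control, equal density requires T_surf′ = T_deep.
T_surf′ = 13.0 °C.
Cooling required: 21.6 − 13.0 = 8.6 °C.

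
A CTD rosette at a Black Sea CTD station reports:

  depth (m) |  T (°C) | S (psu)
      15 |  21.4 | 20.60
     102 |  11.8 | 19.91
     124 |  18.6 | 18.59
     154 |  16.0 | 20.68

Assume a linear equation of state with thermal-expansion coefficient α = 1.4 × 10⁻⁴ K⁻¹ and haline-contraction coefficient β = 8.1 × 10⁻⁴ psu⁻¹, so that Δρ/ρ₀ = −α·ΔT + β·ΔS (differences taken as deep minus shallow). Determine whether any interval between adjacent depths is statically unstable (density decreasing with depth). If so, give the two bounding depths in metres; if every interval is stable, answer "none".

Evaluate Δρ/ρ₀ = −αΔT + βΔS across each adjacent pair:
  15–102 m: −αΔT+βΔS = −(1.4 × 10⁻⁴)(-9.6)+(8.1 × 10⁻⁴)(-0.69) = 7.9 × 10⁻⁴ → stable
  102–124 m: −αΔT+βΔS = −(1.4 × 10⁻⁴)(+6.8)+(8.1 × 10⁻⁴)(-1.32) = -2.0 × 10⁻³ → UNSTABLE
  124–154 m: −αΔT+βΔS = −(1.4 × 10⁻⁴)(-2.6)+(8.1 × 10⁻⁴)(+2.09) = 2.1 × 10⁻³ → stable
The 102–124 m interval has Δρ < 0: lighter water underlies denser water.

102–124 m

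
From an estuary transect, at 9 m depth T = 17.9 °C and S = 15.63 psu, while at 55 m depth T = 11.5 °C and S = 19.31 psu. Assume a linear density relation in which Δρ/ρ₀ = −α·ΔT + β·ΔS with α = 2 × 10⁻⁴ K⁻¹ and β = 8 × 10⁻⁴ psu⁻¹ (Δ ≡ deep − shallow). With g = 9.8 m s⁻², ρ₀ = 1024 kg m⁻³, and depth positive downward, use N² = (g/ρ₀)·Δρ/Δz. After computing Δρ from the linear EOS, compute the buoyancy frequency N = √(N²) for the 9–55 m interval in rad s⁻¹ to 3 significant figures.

0.0300 rad s⁻¹

ΔT = -6.4 K, ΔS = +3.68 psu (deep − shallow).
Δρ/ρ₀ = −αΔT + βΔS = 1.28 × 10⁻³ + 2.944 × 10⁻³ = 4.224 × 10⁻³, so Δρ ≈ 4.325 kg m⁻³.
N² = (g/ρ₀)·Δρ/Δz = g·(Δρ/ρ₀)/Δz = 9.8 × 4.224 × 10⁻³ / 46 = 8.9990 × 10⁻⁴ s⁻².
N = √(8.9990 × 10⁻⁴) = 0.029998 rad s⁻¹ ≈ 0.0300 rad s⁻¹.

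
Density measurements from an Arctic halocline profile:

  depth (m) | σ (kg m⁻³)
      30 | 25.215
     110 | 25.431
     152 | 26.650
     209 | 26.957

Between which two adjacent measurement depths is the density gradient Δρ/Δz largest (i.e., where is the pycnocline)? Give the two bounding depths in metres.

110–152 m

Compute the density gradient over each adjacent pair:
  30–110 m: Δρ/Δz = 0.216/80 = 2.7 × 10⁻³ kg m⁻⁴
  110–152 m: Δρ/Δz = 1.219/42 = 0.029 kg m⁻⁴
  152–209 m: Δρ/Δz = 0.307/57 = 5.4 × 10⁻³ kg m⁻⁴
The largest gradient is in the 110–152 m interval — the pycnocline.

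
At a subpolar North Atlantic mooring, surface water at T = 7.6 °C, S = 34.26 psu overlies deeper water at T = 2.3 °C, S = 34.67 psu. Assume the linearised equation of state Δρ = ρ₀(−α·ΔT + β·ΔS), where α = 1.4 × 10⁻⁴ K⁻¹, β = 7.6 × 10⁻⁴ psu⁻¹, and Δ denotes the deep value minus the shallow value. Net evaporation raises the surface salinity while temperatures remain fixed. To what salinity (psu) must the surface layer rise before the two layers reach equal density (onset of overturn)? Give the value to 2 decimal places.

35.65 psu

Neutral buoyancy requires −α(T_deep − T_surf) + β(S_deep − S_surf′) = 0.
S_surf′ = S_deep − (α/β)·ΔT = 34.67 − (1.4 × 10⁻⁴/7.6 × 10⁻⁴)·(-5.3) = 35.6463 psu.
Increase required: 35.6463 − 34.26 = 1.3863 psu.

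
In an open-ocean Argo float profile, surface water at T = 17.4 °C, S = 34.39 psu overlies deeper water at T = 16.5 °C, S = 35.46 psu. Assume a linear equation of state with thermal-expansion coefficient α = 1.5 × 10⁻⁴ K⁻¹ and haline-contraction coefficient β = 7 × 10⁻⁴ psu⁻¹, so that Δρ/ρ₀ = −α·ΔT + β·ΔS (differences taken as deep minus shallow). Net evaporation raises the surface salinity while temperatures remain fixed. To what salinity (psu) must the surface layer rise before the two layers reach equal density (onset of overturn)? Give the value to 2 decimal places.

35.65 psu

Neutral buoyancy requires −α(T_deep − T_surf) + β(S_deep − S_surf′) = 0.
S_surf′ = S_deep − (α/β)·ΔT = 35.46 − (1.5 × 10⁻⁴/7 × 10⁻⁴)·(-0.9) = 35.6529 psu.
Increase required: 35.6529 − 34.39 = 1.2629 psu.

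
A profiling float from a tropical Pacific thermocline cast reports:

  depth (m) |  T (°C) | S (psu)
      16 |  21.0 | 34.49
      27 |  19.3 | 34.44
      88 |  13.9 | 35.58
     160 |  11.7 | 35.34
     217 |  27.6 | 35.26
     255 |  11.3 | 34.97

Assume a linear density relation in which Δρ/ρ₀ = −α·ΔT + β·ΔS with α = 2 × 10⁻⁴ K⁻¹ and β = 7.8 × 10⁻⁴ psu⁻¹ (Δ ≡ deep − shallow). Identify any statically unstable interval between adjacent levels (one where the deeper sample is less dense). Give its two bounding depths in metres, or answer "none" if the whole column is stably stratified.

160–217 m

Evaluate Δρ/ρ₀ = −αΔT + βΔS across each adjacent pair:
  16–27 m: −αΔT+βΔS = −(2 × 10⁻⁴)(-1.7)+(7.8 × 10⁻⁴)(-0.05) = 3.0 × 10⁻⁴ → stable
  27–88 m: −αΔT+βΔS = −(2 × 10⁻⁴)(-5.4)+(7.8 × 10⁻⁴)(+1.14) = 2.0 × 10⁻³ → stable
  88–160 m: −αΔT+βΔS = −(2 × 10⁻⁴)(-2.2)+(7.8 × 10⁻⁴)(-0.24) = 2.5 × 10⁻⁴ → stable
  160–217 m: −αΔT+βΔS = −(2 × 10⁻⁴)(+15.9)+(7.8 × 10⁻⁴)(-0.08) = -3.2 × 10⁻³ → UNSTABLE
  217–255 m: −αΔT+βΔS = −(2 × 10⁻⁴)(-16.3)+(7.8 × 10⁻⁴)(-0.29) = 3.0 × 10⁻³ → stable
The 160–217 m interval has Δρ < 0: lighter water underlies denser water.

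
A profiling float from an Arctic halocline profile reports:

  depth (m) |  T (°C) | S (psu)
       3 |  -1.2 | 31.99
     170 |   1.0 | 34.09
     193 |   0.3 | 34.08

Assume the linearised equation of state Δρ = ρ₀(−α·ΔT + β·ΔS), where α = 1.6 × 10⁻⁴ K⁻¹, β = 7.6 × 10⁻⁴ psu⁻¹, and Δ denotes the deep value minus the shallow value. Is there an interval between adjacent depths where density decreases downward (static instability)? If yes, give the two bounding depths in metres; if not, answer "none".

Evaluate Δρ/ρ₀ = −αΔT + βΔS across each adjacent pair:
  3–170 m: −αΔT+βΔS = −(1.6 × 10⁻⁴)(+2.2)+(7.6 × 10⁻⁴)(+2.10) = 1.2 × 10⁻³ → stable
  170–193 m: −αΔT+βΔS = −(1.6 × 10⁻⁴)(-0.7)+(7.6 × 10⁻⁴)(-0.01) = 1.0 × 10⁻⁴ → stable
Every interval has Δρ > 0: the column is stably stratified throughout.

none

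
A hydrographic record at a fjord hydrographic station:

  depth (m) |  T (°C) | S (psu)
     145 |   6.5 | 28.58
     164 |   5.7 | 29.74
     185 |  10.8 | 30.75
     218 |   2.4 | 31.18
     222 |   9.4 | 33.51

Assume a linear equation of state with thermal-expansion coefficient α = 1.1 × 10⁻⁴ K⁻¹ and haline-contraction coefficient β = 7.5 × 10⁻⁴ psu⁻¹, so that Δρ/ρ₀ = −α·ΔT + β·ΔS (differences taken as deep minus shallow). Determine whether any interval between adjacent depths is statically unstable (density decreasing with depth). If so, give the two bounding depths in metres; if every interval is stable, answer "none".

none

Evaluate Δρ/ρ₀ = −αΔT + βΔS across each adjacent pair:
  145–164 m: −αΔT+βΔS = −(1.1 × 10⁻⁴)(-0.8)+(7.5 × 10⁻⁴)(+1.16) = 9.6 × 10⁻⁴ → stable
  164–185 m: −αΔT+βΔS = −(1.1 × 10⁻⁴)(+5.1)+(7.5 × 10⁻⁴)(+1.01) = 2.0 × 10⁻⁴ → stable
  185–218 m: −αΔT+βΔS = −(1.1 × 10⁻⁴)(-8.4)+(7.5 × 10⁻⁴)(+0.43) = 1.2 × 10⁻³ → stable
  218–222 m: −αΔT+βΔS = −(1.1 × 10⁻⁴)(+7.0)+(7.5 × 10⁻⁴)(+2.33) = 9.8 × 10⁻⁴ → stable
Every interval has Δρ > 0: the column is stably stratified throughout.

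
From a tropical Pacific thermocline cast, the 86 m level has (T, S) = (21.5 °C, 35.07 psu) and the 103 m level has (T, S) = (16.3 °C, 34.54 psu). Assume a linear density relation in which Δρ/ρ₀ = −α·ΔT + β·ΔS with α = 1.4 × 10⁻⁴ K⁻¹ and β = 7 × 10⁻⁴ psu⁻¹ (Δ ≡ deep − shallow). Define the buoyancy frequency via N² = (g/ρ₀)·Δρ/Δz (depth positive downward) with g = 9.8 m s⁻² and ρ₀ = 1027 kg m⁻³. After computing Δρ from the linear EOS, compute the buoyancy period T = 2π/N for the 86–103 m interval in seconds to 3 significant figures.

ΔT = -5.2 K, ΔS = -0.53 psu (deep − shallow).
Δρ/ρ₀ = −αΔT + βΔS = 7.28 × 10⁻⁴ − 3.71 × 10⁻⁴ = 3.57 × 10⁻⁴, so Δρ ≈ 0.3666 kg m⁻³.
N² = (g/ρ₀)·Δρ/Δz = g·(Δρ/ρ₀)/Δz = 9.8 × 3.57 × 10⁻⁴ / 17 = 2.0580 × 10⁻⁴ s⁻².
N = √(2.0580 × 10⁻⁴) = 0.014346 rad s⁻¹ → T = 2π/N = 437.97 s ≈ 438 s.

438 s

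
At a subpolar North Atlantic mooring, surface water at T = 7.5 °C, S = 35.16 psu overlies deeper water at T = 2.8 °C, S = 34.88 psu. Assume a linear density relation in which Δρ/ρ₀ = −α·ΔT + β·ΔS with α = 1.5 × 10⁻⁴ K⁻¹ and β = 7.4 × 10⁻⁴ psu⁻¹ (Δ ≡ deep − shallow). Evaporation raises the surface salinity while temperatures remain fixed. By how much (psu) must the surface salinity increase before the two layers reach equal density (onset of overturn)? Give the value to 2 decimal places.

Neutral buoyancy requires −α(T_deep − T_surf) + β(S_deep − S_surf′) = 0.
S_surf′ = S_deep − (α/β)·ΔT = 34.88 − (1.5 × 10⁻⁴/7.4 × 10⁻⁴)·(-4.7) = 35.8327 psu.
Increase required: 35.8327 − 35.16 = 0.6727 psu.

0.67 psu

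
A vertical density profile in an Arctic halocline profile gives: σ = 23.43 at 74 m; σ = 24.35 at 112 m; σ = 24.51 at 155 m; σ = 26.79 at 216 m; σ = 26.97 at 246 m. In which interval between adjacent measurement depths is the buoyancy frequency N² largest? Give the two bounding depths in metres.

155–216 m

Compute the density gradient over each adjacent pair:
  74–112 m: Δρ/Δz = 0.92/38 = 0.024 kg m⁻⁴
  112–155 m: Δρ/Δz = 0.16/43 = 3.7 × 10⁻³ kg m⁻⁴
  155–216 m: Δρ/Δz = 2.28/61 = 0.037 kg m⁻⁴
  216–246 m: Δρ/Δz = 0.18/30 = 6.0 × 10⁻³ kg m⁻⁴
The largest gradient is in the 155–216 m interval — the pycnocline.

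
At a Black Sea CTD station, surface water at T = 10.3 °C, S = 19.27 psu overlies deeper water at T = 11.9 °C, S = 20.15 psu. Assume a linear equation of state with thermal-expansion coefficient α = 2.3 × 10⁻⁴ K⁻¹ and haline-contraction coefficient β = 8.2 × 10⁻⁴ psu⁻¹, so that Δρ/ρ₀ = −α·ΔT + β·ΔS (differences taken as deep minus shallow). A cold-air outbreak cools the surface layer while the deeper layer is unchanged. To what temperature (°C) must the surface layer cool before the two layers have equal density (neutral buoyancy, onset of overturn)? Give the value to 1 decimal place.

Neutral buoyancy requires Δρ = 0, i.e. −α(T_deep − T_surf′) + β(S_deep − S_surf) = 0.
T_surf′ = T_deep − (β/α)·ΔS = 11.9 − (8.2 × 10⁻⁴/2.3 × 10⁻⁴)·(+0.88) = 8.763 °C.
Cooling required: 10.3 − (8.763) = 1.537 °C.

8.8 °C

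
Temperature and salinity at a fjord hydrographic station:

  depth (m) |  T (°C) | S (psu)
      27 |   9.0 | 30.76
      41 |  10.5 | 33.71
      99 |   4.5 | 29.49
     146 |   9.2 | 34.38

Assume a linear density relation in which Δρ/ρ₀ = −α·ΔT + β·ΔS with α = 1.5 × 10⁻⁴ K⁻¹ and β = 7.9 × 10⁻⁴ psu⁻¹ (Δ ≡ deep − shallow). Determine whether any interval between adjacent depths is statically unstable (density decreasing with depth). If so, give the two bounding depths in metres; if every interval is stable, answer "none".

41–99 m

Evaluate Δρ/ρ₀ = −αΔT + βΔS across each adjacent pair:
  27–41 m: −αΔT+βΔS = −(1.5 × 10⁻⁴)(+1.5)+(7.9 × 10⁻⁴)(+2.95) = 2.1 × 10⁻³ → stable
  41–99 m: −αΔT+βΔS = −(1.5 × 10⁻⁴)(-6.0)+(7.9 × 10⁻⁴)(-4.22) = -2.4 × 10⁻³ → UNSTABLE
  99–146 m: −αΔT+βΔS = −(1.5 × 10⁻⁴)(+4.7)+(7.9 × 10⁻⁴)(+4.89) = 3.2 × 10⁻³ → stable
The 41–99 m interval has Δρ < 0: lighter water underlies denser water.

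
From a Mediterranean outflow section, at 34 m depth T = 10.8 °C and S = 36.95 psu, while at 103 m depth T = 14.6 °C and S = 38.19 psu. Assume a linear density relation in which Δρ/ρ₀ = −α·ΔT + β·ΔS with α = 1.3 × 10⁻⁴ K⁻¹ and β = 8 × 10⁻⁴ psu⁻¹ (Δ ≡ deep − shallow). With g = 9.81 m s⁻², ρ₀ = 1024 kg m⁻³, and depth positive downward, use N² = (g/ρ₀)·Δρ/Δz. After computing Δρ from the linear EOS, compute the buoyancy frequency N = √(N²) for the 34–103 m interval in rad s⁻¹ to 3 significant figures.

8.41 × 10⁻³ rad s⁻¹

ΔT = +3.8 K, ΔS = +1.24 psu (deep − shallow).
Δρ/ρ₀ = −αΔT + βΔS = -4.94 × 10⁻⁴ + 9.92 × 10⁻⁴ = 4.98 × 10⁻⁴, so Δρ ≈ 0.5100 kg m⁻³.
N² = (g/ρ₀)·Δρ/Δz = g·(Δρ/ρ₀)/Δz = 9.81 × 4.98 × 10⁻⁴ / 69 = 7.0803 × 10⁻⁵ s⁻².
N = √(7.0803 × 10⁻⁵) = 8.4145 × 10⁻³ rad s⁻¹ ≈ 8.41 × 10⁻³ rad s⁻¹.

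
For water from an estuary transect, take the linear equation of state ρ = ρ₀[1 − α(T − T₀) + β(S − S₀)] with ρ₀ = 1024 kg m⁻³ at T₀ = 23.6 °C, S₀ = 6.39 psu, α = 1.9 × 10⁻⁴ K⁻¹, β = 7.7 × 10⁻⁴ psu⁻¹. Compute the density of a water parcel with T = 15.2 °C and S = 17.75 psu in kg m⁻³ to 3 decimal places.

T − T₀ = -8.4 K, S − S₀ = +11.36 psu.
Bracket = 1 − α·(-8.4) + β·(+11.36) = 1 + (0.0103432) = 1.0103432.
ρ = 1024 × 1.0103432 = 1034.591 kg m⁻³.

1034.591 kg m⁻³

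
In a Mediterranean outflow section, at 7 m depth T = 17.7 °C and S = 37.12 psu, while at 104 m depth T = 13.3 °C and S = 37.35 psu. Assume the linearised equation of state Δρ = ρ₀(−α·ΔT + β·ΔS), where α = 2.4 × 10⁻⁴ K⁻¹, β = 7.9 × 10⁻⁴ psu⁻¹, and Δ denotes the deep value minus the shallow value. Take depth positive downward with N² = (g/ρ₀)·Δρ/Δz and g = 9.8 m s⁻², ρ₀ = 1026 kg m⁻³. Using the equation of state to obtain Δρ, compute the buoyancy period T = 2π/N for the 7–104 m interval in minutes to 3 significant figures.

9.36 min

ΔT = -4.4 K, ΔS = +0.23 psu (deep − shallow).
Δρ/ρ₀ = −αΔT + βΔS = 1.056 × 10⁻³ + 1.817 × 10⁻⁴ = 1.2377 × 10⁻³, so Δρ ≈ 1.270 kg m⁻³.
N² = (g/ρ₀)·Δρ/Δz = g·(Δρ/ρ₀)/Δz = 9.8 × 1.2377 × 10⁻³ / 97 = 1.2505 × 10⁻⁴ s⁻².
N = √(1.2505 × 10⁻⁴) = 0.011183 rad s⁻¹ → T = 2π/N = 561.85 s = 9.3642 min ≈ 9.36 min.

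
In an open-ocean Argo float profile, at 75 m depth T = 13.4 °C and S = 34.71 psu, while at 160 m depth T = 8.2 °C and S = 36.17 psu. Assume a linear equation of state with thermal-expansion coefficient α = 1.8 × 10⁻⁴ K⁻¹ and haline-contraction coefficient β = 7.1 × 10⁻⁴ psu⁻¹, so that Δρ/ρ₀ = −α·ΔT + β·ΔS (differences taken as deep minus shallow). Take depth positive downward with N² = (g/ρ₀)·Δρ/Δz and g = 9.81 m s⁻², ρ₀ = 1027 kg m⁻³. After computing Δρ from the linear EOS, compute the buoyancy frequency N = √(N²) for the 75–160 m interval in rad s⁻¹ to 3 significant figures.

0.0151 rad s⁻¹

ΔT = -5.2 K, ΔS = +1.46 psu (deep − shallow).
Δρ/ρ₀ = −αΔT + βΔS = 9.36 × 10⁻⁴ + 1.0366 × 10⁻³ = 1.9726 × 10⁻³, so Δρ ≈ 2.026 kg m⁻³.
N² = (g/ρ₀)·Δρ/Δz = g·(Δρ/ρ₀)/Δz = 9.81 × 1.9726 × 10⁻³ / 85 = 2.2766 × 10⁻⁴ s⁻².
N = √(2.2766 × 10⁻⁴) = 0.015088 rad s⁻¹ ≈ 0.0151 rad s⁻¹.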